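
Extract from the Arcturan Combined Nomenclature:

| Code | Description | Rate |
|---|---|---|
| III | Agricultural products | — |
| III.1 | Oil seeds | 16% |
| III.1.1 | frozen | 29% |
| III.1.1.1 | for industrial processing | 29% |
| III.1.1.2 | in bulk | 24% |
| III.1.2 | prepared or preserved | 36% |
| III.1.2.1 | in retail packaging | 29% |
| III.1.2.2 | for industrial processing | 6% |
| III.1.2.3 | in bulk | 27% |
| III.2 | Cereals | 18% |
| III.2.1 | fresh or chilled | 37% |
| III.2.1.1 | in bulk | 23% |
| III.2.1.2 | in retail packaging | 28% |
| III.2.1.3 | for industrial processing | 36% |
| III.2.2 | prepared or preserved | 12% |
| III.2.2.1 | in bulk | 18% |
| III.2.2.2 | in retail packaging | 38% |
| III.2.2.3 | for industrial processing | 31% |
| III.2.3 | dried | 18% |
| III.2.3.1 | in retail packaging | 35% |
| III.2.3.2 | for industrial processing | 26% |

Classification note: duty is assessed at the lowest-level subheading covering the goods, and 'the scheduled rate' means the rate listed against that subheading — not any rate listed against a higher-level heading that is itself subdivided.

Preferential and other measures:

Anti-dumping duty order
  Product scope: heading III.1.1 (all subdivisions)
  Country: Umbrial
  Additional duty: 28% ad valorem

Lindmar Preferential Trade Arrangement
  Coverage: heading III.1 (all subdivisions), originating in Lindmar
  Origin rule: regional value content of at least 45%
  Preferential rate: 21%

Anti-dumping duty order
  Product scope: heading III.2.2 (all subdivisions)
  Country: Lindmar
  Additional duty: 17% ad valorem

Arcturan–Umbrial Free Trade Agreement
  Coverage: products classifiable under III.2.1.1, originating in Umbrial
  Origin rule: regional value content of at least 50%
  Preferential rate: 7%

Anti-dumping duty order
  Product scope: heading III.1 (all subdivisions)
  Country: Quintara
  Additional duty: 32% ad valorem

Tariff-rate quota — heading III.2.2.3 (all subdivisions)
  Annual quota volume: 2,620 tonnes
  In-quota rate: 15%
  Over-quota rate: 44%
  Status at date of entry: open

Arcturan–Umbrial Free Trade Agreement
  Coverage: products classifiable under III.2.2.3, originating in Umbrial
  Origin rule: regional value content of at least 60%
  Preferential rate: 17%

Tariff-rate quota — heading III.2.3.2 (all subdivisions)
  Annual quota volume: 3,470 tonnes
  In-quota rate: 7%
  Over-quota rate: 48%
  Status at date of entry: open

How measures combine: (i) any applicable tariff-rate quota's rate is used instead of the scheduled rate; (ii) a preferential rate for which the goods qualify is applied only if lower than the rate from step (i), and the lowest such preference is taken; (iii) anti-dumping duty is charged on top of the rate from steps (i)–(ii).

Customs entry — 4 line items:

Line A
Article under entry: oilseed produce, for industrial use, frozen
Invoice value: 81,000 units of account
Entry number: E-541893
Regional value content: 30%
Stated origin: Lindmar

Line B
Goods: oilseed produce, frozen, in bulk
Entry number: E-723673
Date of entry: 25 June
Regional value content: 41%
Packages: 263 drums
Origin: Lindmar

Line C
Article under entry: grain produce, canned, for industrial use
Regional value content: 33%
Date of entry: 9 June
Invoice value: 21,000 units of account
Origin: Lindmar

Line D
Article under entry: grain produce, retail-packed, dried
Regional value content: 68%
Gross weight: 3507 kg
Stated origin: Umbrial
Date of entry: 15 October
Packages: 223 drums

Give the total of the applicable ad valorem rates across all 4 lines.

Line A: oilseed → III.1; frozen → III.1.1; for industrial use → III.1.1.1. Scheduled 29%. Lindmar agreement on III.1: RVC < 45%. → 29%.
Line B: oilseed → III.1; frozen → III.1.1; in bulk → III.1.1.2. Scheduled 24%. Lindmar agreement on III.1: RVC < 45%. → 24%.
Line C: grain → III.2; canned → III.2.2; for industrial use → III.2.2.3. Scheduled 31%. quota on III.2.2.3 open → in-quota 15%; Lindmar agreement on III.1: III.2.2.3 not covered; anti-dumping (Lindmar, III.2.2): +17%; total 15% + 17% = 32%. → 32%.
Line D: grain → III.2; dried → III.2.3; retail-packed → III.2.3.1. Scheduled 35%. Umbrial agreement on III.2.1.1: III.2.3.1 not covered; Umbrial agreement on III.2.2.3: III.2.3.1 not covered. → 35%.
Sum: 29% + 24% + 32% + 35% = 120%.

120%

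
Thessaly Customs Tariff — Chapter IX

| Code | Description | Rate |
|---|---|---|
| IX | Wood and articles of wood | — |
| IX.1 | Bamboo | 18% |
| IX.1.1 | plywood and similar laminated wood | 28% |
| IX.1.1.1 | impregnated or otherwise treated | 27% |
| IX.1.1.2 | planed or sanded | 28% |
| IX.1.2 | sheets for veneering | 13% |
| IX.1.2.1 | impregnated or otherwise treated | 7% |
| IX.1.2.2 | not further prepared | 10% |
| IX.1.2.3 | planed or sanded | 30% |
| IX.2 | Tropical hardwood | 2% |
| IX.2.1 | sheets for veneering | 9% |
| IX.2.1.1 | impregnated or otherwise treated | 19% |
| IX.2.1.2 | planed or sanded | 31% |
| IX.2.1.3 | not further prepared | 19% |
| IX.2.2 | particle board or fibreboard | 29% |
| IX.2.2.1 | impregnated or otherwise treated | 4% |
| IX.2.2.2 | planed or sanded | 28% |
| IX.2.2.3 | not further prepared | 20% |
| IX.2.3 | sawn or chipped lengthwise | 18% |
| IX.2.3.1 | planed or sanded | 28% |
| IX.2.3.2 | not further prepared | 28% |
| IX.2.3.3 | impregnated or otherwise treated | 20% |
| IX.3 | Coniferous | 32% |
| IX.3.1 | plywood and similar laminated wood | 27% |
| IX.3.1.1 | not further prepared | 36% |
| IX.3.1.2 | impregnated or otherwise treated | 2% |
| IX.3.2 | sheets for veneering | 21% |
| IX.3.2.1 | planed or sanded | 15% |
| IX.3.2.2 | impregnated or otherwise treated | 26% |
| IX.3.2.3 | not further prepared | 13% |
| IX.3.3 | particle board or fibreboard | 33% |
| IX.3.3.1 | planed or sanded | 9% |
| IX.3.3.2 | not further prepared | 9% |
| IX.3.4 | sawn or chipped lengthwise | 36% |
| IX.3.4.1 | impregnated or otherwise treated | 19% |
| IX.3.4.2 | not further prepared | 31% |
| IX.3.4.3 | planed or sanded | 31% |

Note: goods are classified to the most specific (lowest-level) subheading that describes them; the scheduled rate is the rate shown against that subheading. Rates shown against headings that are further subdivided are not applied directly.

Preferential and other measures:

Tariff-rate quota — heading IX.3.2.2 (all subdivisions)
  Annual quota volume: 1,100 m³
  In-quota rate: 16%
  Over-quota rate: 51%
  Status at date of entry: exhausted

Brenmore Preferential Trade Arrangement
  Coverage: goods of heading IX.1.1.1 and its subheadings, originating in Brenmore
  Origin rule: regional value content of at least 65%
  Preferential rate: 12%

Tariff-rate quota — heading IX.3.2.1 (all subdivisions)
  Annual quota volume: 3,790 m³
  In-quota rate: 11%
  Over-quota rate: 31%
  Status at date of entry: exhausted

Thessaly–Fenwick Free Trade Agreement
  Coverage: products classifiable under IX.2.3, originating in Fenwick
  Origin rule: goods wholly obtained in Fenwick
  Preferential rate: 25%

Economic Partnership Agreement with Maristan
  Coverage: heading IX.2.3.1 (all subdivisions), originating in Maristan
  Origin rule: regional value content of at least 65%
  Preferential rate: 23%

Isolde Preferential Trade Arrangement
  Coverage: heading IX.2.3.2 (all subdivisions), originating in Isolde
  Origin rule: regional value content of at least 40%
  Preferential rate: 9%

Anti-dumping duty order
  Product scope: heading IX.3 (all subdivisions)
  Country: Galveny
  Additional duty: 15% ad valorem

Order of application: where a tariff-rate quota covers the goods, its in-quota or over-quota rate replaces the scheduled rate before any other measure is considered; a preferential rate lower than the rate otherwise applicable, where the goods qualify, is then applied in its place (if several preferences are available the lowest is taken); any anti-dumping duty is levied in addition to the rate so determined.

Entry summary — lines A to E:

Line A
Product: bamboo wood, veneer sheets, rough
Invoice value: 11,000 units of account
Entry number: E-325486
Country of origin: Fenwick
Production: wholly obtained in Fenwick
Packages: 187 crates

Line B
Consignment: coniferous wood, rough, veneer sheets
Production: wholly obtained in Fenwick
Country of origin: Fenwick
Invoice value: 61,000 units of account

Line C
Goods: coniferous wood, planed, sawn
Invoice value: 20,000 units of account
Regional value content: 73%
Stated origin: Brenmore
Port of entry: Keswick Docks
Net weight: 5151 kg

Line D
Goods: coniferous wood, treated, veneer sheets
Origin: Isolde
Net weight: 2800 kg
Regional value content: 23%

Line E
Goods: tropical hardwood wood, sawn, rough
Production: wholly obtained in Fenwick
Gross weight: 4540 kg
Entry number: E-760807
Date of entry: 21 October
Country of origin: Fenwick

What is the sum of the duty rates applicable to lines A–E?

Line A: bamboo → IX.1; veneer sheets → IX.1.2; rough → IX.1.2.2. Scheduled 10%. Fenwick agreement on IX.2.3: IX.1.2.2 not covered. → 10%.
Line B: coniferous → IX.3; veneer sheets → IX.3.2; rough → IX.3.2.3. Scheduled 13%. Fenwick agreement on IX.2.3: IX.3.2.3 not covered. → 13%.
Line C: coniferous → IX.3; sawn → IX.3.4; planed → IX.3.4.3. Scheduled 31%. Brenmore agreement on IX.1.1.1: IX.3.4.3 not covered. → 31%.
Line D: coniferous → IX.3; veneer sheets → IX.3.2; treated → IX.3.2.2. Scheduled 26%. quota on IX.3.2.2 exhausted → over-quota 51%; Isolde agreement on IX.2.3.2: IX.3.2.2 not covered. → 51%.
Line E: tropical hardwood → IX.2; sawn → IX.2.3; rough → IX.2.3.2. Scheduled 28%. Fenwick agreement on IX.2.3: wholly obtained → 25% available; preferential 25%. → 25%.
Sum: 10% + 13% + 31% + 51% + 25% = 130%.

130%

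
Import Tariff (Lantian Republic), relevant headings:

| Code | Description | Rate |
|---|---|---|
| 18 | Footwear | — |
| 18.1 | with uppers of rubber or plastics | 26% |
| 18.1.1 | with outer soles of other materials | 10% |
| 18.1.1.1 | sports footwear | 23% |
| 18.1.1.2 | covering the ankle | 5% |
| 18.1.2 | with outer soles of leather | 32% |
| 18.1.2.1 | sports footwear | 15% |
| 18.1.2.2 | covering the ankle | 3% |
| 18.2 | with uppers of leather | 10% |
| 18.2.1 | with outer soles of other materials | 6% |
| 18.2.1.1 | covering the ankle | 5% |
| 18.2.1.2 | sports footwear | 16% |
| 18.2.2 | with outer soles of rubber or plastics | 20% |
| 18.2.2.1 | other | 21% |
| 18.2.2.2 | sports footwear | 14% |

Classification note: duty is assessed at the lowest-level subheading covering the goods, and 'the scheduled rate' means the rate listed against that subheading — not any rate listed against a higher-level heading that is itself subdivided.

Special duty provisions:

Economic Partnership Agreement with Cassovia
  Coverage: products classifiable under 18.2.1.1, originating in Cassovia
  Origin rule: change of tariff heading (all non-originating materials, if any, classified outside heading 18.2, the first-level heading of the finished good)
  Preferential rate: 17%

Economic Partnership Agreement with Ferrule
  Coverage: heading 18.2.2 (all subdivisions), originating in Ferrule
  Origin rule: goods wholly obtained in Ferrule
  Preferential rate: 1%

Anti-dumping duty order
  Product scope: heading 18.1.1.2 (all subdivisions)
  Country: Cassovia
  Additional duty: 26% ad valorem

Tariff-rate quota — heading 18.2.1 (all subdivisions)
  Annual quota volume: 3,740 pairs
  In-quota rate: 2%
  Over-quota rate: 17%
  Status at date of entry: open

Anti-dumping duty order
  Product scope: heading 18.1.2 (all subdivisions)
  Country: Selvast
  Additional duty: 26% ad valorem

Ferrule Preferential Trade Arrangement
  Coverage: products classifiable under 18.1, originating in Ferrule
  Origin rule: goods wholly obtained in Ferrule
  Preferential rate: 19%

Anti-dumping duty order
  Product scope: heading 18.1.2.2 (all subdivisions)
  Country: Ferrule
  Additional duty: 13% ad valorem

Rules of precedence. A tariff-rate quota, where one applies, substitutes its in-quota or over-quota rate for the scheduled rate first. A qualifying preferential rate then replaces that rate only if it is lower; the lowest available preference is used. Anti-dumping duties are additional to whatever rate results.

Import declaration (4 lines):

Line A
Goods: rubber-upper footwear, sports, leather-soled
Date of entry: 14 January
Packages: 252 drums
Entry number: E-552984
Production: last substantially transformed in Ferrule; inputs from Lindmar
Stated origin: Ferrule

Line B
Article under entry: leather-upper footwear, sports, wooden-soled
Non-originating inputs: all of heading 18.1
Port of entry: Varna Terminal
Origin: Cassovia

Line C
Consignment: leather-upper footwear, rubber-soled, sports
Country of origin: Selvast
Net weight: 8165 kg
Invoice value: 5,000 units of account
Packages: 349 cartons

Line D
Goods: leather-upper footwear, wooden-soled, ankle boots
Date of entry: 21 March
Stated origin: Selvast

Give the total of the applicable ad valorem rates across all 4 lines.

33%

Line A: rubber-upper → 18.1; leather-soled → 18.1.2; sports → 18.1.2.1. Scheduled 15%. Ferrule agreement on 18.2.2: 18.1.2.1 not covered; Ferrule agreement on 18.1: not wholly obtained. → 15%.
Line B: leather-upper → 18.2; wooden-soled → 18.2.1; sports → 18.2.1.2. Scheduled 16%. quota on 18.2.1 open → in-quota 2%; Cassovia agreement on 18.2.1.1: 18.2.1.2 not covered. → 2%.
Line C: leather-upper → 18.2; rubber-soled → 18.2.2; sports → 18.2.2.2. Scheduled 14%. No special measure applies. → 14%.
Line D: leather-upper → 18.2; wooden-soled → 18.2.1; ankle boots → 18.2.1.1. Scheduled 5%. quota on 18.2.1 open → in-quota 2%. → 2%.
Sum: 15% + 2% + 14% + 2% = 33%.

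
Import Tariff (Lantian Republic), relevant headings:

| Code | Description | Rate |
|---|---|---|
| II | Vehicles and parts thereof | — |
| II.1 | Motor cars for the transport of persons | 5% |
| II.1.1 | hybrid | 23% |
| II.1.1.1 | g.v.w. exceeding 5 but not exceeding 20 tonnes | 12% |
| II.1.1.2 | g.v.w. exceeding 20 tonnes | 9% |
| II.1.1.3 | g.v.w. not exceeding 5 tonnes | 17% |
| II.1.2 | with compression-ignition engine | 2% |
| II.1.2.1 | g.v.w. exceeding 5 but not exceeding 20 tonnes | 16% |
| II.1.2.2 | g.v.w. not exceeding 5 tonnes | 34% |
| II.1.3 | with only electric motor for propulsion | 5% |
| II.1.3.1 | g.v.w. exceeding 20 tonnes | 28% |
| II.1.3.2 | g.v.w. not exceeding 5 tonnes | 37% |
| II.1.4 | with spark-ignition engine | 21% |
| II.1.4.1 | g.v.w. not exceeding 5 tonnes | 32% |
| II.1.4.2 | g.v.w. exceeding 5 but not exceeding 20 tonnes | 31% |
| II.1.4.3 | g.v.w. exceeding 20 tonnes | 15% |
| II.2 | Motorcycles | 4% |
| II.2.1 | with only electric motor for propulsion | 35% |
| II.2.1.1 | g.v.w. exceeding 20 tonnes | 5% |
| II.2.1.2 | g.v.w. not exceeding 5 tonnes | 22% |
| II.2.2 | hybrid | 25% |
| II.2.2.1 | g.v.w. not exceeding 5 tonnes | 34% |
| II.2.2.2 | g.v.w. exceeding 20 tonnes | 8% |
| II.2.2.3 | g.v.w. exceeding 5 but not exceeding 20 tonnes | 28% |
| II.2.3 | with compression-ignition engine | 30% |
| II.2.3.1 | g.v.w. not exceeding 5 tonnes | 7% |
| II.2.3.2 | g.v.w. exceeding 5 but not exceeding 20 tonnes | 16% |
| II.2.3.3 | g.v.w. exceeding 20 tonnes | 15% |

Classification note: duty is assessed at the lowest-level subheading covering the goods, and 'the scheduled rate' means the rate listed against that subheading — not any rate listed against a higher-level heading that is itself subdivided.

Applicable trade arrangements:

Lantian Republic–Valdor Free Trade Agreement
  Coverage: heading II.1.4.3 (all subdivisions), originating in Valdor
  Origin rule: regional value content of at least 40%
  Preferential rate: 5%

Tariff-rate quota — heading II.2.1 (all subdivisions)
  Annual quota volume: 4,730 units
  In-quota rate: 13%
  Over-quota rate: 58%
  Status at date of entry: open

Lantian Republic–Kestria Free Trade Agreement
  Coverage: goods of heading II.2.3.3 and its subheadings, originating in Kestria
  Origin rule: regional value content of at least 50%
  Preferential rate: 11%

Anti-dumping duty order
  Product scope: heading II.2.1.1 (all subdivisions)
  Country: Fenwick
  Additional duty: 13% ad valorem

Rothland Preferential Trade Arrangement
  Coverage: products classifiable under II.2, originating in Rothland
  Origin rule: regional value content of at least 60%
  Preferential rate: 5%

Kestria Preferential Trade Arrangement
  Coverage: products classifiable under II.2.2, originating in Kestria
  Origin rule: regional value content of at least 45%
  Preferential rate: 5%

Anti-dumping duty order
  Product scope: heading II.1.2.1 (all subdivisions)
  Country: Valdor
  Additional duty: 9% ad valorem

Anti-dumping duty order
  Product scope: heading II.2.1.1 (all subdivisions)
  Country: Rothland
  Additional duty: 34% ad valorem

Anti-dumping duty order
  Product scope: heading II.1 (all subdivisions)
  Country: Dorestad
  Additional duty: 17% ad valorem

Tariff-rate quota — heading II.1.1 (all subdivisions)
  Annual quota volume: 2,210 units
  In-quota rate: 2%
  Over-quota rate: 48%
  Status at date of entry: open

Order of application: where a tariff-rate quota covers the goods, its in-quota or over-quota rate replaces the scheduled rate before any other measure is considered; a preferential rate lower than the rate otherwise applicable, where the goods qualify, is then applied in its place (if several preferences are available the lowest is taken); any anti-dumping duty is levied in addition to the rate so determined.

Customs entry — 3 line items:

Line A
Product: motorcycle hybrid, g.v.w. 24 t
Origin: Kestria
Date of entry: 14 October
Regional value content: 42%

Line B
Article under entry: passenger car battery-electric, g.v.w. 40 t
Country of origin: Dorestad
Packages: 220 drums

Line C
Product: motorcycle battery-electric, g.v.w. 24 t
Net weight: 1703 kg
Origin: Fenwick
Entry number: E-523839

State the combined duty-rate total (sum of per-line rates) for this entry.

Line A: motorcycle → II.2; hybrid → II.2.2; g.v.w. 24 t → II.2.2.2. Scheduled 8%. Kestria agreement on II.2.3.3: II.2.2.2 not covered; Kestria agreement on II.2.2: RVC < 45%. → 8%.
Line B: passenger car → II.1; battery-electric → II.1.3; g.v.w. 40 t → II.1.3.1. Scheduled 28%. anti-dumping (Dorestad, II.1): +17%; total 28% + 17% = 45%. → 45%.
Line C: motorcycle → II.2; battery-electric → II.2.1; g.v.w. 24 t → II.2.1.1. Scheduled 5%. quota on II.2.1 open → in-quota 13%; anti-dumping (Fenwick, II.2.1.1): +13%; total 13% + 13% = 26%. → 26%.
Sum: 8% + 45% + 26% = 79%.

79%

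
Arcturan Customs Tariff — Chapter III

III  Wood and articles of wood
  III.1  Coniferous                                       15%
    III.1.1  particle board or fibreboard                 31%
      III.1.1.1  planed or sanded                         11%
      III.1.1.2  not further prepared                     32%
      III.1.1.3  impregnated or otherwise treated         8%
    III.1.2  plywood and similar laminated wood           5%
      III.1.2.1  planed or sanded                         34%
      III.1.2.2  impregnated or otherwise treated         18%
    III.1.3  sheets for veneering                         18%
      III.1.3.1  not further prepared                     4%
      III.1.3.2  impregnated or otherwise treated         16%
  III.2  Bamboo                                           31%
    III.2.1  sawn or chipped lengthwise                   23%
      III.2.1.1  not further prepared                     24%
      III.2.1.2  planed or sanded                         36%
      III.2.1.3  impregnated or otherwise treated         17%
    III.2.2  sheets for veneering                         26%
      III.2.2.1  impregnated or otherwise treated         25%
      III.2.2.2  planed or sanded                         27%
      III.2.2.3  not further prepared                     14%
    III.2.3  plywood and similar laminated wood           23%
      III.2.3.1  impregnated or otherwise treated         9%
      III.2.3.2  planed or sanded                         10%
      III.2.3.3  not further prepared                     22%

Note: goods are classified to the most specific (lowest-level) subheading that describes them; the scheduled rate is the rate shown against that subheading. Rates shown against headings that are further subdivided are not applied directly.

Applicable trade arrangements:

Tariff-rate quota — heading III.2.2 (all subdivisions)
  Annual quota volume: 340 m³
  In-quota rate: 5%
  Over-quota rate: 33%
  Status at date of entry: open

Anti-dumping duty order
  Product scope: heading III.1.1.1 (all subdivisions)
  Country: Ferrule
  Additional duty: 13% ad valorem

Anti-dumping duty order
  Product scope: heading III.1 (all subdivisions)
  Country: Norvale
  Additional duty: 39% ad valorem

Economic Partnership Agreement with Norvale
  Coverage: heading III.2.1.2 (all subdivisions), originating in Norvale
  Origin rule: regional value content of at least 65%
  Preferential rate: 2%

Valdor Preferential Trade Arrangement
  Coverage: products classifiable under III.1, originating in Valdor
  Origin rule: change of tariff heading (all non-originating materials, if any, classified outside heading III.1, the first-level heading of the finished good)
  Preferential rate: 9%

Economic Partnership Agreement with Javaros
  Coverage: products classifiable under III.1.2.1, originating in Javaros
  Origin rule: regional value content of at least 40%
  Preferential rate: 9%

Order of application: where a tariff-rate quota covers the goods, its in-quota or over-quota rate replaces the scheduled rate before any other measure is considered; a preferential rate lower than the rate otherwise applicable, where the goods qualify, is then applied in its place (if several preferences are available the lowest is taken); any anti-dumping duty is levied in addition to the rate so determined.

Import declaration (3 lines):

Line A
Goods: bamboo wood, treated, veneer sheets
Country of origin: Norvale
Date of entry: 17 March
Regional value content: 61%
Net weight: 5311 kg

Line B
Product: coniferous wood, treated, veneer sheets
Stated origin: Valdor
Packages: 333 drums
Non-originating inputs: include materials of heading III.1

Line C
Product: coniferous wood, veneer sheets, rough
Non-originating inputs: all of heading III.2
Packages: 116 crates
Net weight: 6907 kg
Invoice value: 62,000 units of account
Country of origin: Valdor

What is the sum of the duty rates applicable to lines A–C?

Line A: bamboo → III.2; veneer sheets → III.2.2; treated → III.2.2.1. Scheduled 25%. quota on III.2.2 open → in-quota 5%; Norvale agreement on III.2.1.2: III.2.2.1 not covered. → 5%.
Line B: coniferous → III.1; veneer sheets → III.1.3; treated → III.1.3.2. Scheduled 16%. Valdor agreement on III.1: CTH not met. → 16%.
Line C: coniferous → III.1; veneer sheets → III.1.3; rough → III.1.3.1. Scheduled 4%. Valdor agreement on III.1: CTH met → 9% available; preference 9% not lower than 4% → no reduction. → 4%.
Sum: 5% + 16% + 4% = 25%.

25%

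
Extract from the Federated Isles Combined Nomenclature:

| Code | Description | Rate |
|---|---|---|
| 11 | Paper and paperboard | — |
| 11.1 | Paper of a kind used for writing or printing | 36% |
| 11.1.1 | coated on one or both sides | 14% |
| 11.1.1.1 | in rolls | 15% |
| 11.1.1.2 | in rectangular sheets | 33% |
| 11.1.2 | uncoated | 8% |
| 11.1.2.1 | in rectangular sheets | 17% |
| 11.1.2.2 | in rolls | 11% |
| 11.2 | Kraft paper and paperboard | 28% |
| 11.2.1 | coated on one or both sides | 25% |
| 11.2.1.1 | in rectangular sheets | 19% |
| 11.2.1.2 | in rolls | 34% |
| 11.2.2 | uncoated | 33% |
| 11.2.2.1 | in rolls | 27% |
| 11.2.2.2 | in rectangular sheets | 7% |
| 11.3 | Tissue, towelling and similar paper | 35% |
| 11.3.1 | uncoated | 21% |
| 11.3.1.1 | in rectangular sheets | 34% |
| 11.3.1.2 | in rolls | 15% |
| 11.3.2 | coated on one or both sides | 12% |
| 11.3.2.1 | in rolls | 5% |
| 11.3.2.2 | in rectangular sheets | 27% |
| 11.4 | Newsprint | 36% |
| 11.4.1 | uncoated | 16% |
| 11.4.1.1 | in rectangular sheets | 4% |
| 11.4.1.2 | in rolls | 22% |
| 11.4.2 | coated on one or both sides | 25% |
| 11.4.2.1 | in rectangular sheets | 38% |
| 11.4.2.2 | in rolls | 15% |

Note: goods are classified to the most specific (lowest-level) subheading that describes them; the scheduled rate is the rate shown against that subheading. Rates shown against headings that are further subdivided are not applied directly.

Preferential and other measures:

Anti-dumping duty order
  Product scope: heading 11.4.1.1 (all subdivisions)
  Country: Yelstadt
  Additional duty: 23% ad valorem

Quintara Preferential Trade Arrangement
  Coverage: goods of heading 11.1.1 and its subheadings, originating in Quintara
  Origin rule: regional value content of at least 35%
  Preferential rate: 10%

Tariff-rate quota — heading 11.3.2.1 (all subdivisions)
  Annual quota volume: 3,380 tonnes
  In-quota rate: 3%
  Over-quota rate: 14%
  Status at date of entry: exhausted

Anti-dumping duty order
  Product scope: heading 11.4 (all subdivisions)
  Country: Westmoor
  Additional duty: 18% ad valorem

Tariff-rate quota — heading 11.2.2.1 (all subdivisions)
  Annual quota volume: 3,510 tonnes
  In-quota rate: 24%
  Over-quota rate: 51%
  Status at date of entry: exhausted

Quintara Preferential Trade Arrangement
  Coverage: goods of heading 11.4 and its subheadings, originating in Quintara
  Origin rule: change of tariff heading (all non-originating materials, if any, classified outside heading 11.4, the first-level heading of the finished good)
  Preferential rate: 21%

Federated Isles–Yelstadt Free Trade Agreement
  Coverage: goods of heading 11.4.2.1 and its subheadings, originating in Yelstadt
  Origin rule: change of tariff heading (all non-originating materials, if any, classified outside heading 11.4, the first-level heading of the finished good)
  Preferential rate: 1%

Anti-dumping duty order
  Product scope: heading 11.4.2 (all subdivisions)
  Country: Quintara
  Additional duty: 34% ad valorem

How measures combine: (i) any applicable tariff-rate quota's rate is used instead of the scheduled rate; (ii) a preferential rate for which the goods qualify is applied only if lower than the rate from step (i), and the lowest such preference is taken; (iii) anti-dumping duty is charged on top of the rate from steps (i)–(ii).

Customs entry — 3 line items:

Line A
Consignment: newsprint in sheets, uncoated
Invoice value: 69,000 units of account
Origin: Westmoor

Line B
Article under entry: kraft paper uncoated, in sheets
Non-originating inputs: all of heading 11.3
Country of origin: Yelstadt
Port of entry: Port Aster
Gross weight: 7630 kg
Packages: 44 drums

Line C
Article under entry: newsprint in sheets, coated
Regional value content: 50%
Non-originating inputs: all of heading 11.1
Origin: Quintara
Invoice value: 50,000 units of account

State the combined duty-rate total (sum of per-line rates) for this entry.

84%

Line A: newsprint → 11.4; uncoated → 11.4.1; in sheets → 11.4.1.1. Scheduled 4%. anti-dumping (Westmoor, 11.4): +18%; total 4% + 18% = 22%. → 22%.
Line B: kraft paper → 11.2; uncoated → 11.2.2; in sheets → 11.2.2.2. Scheduled 7%. Yelstadt agreement on 11.4.2.1: 11.2.2.2 not covered. → 7%.
Line C: newsprint → 11.4; coated → 11.4.2; in sheets → 11.4.2.1. Scheduled 38%. Quintara agreement on 11.1.1: 11.4.2.1 not covered; Quintara agreement on 11.4: CTH met → 21% available; preferential 21%; anti-dumping (Quintara, 11.4.2): +34%; total 21% + 34% = 55%. → 55%.
Sum: 22% + 7% + 55% = 84%.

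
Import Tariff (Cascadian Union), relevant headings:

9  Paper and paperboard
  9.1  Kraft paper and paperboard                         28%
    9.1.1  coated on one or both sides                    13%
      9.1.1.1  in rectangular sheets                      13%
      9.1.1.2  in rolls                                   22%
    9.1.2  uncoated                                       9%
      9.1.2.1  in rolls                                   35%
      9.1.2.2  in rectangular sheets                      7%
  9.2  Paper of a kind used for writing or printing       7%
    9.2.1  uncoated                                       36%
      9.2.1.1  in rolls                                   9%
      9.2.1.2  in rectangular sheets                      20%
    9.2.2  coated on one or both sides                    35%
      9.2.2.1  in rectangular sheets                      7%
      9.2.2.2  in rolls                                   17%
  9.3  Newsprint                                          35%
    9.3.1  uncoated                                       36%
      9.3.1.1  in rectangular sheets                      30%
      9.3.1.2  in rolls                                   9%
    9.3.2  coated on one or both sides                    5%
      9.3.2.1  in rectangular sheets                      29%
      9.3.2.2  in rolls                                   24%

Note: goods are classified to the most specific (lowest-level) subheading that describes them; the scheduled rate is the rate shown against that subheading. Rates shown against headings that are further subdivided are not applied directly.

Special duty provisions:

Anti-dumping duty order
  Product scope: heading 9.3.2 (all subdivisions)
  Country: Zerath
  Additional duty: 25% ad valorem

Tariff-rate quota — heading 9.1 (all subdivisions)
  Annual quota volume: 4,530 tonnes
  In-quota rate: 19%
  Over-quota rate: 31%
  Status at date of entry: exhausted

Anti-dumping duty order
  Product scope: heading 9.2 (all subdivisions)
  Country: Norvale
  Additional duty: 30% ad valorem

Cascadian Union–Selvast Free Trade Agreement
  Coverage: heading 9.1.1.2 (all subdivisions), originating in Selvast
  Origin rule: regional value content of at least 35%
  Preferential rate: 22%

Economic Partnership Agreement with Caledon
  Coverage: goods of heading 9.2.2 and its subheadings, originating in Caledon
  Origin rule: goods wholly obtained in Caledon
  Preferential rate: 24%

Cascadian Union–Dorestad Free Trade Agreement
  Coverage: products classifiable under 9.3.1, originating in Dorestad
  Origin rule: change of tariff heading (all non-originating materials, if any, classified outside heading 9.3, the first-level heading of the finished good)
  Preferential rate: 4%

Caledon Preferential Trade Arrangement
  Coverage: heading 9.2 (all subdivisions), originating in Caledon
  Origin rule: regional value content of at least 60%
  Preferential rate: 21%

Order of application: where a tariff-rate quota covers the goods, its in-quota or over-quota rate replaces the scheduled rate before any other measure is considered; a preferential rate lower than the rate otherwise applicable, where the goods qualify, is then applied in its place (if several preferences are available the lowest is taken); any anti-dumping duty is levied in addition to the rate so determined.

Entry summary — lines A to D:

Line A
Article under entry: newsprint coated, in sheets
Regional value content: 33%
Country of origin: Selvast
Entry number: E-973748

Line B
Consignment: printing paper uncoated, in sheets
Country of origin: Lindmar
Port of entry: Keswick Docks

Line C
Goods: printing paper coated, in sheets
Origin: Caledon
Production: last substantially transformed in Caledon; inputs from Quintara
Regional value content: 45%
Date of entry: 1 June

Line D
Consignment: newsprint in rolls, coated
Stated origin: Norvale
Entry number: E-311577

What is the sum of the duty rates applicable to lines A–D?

80%

Line A: newsprint → 9.3; coated → 9.3.2; in sheets → 9.3.2.1. Scheduled 29%. Selvast agreement on 9.1.1.2: 9.3.2.1 not covered. → 29%.
Line B: printing paper → 9.2; uncoated → 9.2.1; in sheets → 9.2.1.2. Scheduled 20%. No special measure applies. → 20%.
Line C: printing paper → 9.2; coated → 9.2.2; in sheets → 9.2.2.1. Scheduled 7%. Caledon agreement on 9.2.2: not wholly obtained; Caledon agreement on 9.2: RVC < 60%. → 7%.
Line D: newsprint → 9.3; coated → 9.3.2; in rolls → 9.3.2.2. Scheduled 24%. No special measure applies. → 24%.
Sum: 29% + 20% + 7% + 24% = 80%.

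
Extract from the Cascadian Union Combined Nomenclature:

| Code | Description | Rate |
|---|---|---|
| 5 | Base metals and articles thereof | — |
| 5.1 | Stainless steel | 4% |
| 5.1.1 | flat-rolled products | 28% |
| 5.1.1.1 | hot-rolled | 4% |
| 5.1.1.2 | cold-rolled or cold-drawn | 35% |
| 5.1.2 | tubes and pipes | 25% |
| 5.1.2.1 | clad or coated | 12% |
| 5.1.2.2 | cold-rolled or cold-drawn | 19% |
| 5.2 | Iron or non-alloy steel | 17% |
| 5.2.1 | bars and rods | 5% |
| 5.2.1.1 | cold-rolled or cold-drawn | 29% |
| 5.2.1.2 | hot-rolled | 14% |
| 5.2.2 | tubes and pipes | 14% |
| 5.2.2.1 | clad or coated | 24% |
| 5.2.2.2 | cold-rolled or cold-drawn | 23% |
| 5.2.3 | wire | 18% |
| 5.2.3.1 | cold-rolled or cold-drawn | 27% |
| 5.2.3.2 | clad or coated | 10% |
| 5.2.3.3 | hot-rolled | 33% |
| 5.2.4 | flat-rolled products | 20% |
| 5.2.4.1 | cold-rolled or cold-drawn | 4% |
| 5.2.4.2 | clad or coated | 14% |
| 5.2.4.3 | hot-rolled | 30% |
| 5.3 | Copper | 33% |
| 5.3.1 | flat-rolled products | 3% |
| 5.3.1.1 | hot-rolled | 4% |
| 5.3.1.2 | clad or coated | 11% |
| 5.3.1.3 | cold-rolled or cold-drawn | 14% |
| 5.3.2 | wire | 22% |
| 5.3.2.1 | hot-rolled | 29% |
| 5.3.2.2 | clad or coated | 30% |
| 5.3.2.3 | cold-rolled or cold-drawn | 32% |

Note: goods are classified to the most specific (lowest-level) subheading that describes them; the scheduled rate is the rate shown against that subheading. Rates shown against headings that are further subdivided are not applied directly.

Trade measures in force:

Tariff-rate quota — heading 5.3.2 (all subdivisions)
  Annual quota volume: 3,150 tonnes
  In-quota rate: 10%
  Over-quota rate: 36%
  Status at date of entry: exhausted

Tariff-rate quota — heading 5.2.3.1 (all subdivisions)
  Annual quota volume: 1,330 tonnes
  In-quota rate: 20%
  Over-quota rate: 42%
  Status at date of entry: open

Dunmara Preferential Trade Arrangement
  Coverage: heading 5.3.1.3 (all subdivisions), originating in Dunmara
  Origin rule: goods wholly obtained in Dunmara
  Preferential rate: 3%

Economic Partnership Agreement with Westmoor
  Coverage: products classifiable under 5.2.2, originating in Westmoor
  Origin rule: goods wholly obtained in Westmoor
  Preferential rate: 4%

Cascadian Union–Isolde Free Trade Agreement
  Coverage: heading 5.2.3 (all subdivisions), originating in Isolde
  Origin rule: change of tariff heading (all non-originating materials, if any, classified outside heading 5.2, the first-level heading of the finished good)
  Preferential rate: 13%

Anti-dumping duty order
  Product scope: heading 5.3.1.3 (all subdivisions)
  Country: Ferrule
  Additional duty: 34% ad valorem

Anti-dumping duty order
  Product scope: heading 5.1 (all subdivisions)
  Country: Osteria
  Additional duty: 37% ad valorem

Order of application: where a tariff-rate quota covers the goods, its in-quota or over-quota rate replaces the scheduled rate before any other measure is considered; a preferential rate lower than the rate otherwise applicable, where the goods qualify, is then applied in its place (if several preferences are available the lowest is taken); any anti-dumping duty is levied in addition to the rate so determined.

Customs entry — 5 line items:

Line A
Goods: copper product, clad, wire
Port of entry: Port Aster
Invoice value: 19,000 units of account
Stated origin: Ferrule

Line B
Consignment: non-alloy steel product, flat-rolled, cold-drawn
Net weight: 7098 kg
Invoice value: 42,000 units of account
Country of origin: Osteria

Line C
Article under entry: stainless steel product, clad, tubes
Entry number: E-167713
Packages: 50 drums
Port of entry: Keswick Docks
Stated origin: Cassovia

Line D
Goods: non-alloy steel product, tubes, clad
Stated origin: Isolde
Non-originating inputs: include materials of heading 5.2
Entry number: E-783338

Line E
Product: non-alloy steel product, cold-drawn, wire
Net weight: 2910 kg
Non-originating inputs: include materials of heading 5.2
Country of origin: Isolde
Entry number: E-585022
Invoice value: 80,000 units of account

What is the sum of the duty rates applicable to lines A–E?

96%

Line A: copper → 5.3; wire → 5.3.2; clad → 5.3.2.2. Scheduled 30%. quota on 5.3.2 exhausted → over-quota 36%. → 36%.
Line B: non-alloy steel → 5.2; flat-rolled → 5.2.4; cold-drawn → 5.2.4.1. Scheduled 4%. No special measure applies. → 4%.
Line C: stainless steel → 5.1; tubes → 5.1.2; clad → 5.1.2.1. Scheduled 12%. No special measure applies. → 12%.
Line D: non-alloy steel → 5.2; tubes → 5.2.2; clad → 5.2.2.1. Scheduled 24%. Isolde agreement on 5.2.3: 5.2.2.1 not covered. → 24%.
Line E: non-alloy steel → 5.2; wire → 5.2.3; cold-drawn → 5.2.3.1. Scheduled 27%. quota on 5.2.3.1 open → in-quota 20%; Isolde agreement on 5.2.3: CTH not met. → 20%.
Sum: 36% + 4% + 12% + 24% + 20% = 96%.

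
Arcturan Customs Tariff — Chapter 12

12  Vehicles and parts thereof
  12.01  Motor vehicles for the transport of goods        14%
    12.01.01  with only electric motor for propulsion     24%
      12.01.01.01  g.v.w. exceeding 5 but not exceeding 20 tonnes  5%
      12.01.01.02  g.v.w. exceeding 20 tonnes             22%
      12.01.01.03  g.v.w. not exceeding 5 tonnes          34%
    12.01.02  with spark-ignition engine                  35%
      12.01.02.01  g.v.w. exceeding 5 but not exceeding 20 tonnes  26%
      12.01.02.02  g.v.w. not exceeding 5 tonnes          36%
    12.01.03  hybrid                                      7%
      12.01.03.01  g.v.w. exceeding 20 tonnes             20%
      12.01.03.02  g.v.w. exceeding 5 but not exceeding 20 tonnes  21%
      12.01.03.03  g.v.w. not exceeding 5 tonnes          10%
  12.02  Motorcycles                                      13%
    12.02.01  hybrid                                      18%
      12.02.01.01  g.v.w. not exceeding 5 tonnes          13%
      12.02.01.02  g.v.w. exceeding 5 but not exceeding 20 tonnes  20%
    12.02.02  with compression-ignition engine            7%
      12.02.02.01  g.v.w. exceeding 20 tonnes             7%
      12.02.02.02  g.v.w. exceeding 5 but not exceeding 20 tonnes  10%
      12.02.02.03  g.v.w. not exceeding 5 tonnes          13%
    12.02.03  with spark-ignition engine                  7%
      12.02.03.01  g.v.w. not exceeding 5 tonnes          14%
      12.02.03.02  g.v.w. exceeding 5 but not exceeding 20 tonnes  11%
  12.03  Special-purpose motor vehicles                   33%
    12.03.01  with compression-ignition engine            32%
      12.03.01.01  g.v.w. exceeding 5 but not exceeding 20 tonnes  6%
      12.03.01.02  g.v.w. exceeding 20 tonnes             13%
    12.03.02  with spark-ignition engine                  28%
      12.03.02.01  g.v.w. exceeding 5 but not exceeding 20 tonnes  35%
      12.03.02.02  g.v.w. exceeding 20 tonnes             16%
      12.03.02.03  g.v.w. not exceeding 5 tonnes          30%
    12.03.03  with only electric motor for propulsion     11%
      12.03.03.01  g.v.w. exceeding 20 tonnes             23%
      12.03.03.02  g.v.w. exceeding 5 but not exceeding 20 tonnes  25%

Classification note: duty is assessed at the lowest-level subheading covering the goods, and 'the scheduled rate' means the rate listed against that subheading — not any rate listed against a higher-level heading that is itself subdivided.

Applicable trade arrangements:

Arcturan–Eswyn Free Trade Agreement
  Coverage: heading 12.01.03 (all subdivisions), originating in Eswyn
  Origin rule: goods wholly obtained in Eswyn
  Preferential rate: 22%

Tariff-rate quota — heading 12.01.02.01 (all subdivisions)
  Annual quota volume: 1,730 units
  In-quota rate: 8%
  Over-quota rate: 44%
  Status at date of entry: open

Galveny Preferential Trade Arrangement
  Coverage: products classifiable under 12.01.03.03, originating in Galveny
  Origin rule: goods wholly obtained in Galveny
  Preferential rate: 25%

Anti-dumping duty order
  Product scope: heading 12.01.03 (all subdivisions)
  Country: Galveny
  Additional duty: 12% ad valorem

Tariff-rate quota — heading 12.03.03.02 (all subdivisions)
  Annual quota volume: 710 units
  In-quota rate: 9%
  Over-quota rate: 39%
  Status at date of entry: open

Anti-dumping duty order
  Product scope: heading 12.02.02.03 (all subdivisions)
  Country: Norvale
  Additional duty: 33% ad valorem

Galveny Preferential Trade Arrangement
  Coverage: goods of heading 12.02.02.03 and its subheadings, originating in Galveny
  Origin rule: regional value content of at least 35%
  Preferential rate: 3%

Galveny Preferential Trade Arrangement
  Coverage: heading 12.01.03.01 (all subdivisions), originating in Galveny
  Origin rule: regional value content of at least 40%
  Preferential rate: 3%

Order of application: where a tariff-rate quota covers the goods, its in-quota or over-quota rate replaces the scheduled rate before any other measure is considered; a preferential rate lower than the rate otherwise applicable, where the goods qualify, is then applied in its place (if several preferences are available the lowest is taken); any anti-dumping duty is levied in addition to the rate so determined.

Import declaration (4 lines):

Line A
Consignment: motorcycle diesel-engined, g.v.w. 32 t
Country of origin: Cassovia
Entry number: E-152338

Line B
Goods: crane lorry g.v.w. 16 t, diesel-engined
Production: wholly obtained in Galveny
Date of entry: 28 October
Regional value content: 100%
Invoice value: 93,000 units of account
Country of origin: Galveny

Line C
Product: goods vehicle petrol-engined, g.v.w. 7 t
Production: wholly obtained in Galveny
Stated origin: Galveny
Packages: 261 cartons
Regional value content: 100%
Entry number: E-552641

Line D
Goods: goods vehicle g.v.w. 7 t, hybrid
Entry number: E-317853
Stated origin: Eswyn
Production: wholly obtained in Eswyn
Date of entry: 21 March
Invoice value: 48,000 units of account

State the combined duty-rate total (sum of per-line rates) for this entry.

42%

Line A: motorcycle → 12.02; diesel-engined → 12.02.02; g.v.w. 32 t → 12.02.02.01. Scheduled 7%. No special measure applies. → 7%.
Line B: crane lorry → 12.03; diesel-engined → 12.03.01; g.v.w. 16 t → 12.03.01.01. Scheduled 6%. Galveny agreement on 12.01.03.03: 12.03.01.01 not covered; Galveny agreement on 12.02.02.03: 12.03.01.01 not covered; Galveny agreement on 12.01.03.01: 12.03.01.01 not covered. → 6%.
Line C: goods vehicle → 12.01; petrol-engined → 12.01.02; g.v.w. 7 t → 12.01.02.01. Scheduled 26%. quota on 12.01.02.01 open → in-quota 8%; Galveny agreement on 12.01.03.03: 12.01.02.01 not covered; Galveny agreement on 12.02.02.03: 12.01.02.01 not covered; Galveny agreement on 12.01.03.01: 12.01.02.01 not covered. → 8%.
Line D: goods vehicle → 12.01; hybrid → 12.01.03; g.v.w. 7 t → 12.01.03.02. Scheduled 21%. Eswyn agreement on 12.01.03: wholly obtained → 22% available; preference 22% not lower than 21% → no reduction. → 21%.
Sum: 7% + 6% + 8% + 21% = 42%.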